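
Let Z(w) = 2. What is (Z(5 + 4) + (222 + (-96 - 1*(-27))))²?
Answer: 24025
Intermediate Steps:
(Z(5 + 4) + (222 + (-96 - 1*(-27))))² = (2 + (222 + (-96 - 1*(-27))))² = (2 + (222 + (-96 + 27)))² = (2 + (222 - 69))² = (2 + 153)² = 155² = 24025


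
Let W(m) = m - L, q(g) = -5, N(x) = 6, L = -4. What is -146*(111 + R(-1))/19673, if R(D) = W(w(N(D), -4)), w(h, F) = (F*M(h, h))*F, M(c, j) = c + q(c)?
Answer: -19126/19673 ≈ -0.97220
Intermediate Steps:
M(c, j) = -5 + c (M(c, j) = c - 5 = -5 + c)
w(h, F) = F**2*(-5 + h) (w(h, F) = (F*(-5 + h))*F = F**2*(-5 + h))
W(m) = 4 + m (W(m) = m - 1*(-4) = m + 4 = 4 + m)
R(D) = 20 (R(D) = 4 + (-4)**2*(-5 + 6) = 4 + 16*1 = 4 + 16 = 20)
-146*(111 + R(-1))/19673 = -146*(111 + 20)/19673 = -146*131*(1/19673) = -19126*1/19673 = -19126/19673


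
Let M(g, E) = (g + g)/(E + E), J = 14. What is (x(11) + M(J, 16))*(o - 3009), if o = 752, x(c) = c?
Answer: -214415/8 ≈ -26802.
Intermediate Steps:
M(g, E) = g/E (M(g, E) = (2*g)/((2*E)) = (2*g)*(1/(2*E)) = g/E)
(x(11) + M(J, 16))*(o - 3009) = (11 + 14/16)*(752 - 3009) = (11 + 14*(1/16))*(-2257) = (11 + 7/8)*(-2257) = (95/8)*(-2257) = -214415/8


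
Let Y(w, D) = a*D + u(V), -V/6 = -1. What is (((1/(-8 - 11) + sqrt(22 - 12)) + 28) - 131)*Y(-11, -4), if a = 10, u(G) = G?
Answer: 66572/19 - 34*sqrt(10) ≈ 3396.3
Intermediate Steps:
V = 6 (V = -6*(-1) = 6)
Y(w, D) = 6 + 10*D (Y(w, D) = 10*D + 6 = 6 + 10*D)
(((1/(-8 - 11) + sqrt(22 - 12)) + 28) - 131)*Y(-11, -4) = (((1/(-8 - 11) + sqrt(22 - 12)) + 28) - 131)*(6 + 10*(-4)) = (((1/(-19) + sqrt(10)) + 28) - 131)*(6 - 40) = (((-1/19 + sqrt(10)) + 28) - 131)*(-34) = ((531/19 + sqrt(10)) - 131)*(-34) = (-1958/19 + sqrt(10))*(-34) = 66572/19 - 34*sqrt(10)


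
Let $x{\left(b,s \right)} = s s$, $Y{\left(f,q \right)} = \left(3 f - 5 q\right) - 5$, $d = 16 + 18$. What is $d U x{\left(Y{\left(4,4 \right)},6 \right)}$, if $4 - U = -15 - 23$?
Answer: $51408$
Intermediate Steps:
$U = 42$ ($U = 4 - \left(-15 - 23\right) = 4 - -38 = 4 + 38 = 42$)
$d = 34$
$Y{\left(f,q \right)} = -5 - 5 q + 3 f$ ($Y{\left(f,q \right)} = \left(- 5 q + 3 f\right) - 5 = -5 - 5 q + 3 f$)
$x{\left(b,s \right)} = s^{2}$
$d U x{\left(Y{\left(4,4 \right)},6 \right)} = 34 \cdot 42 \cdot 6^{2} = 1428 \cdot 36 = 51408$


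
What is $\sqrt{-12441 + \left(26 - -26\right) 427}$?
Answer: $\sqrt{9763} \approx 98.808$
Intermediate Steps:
$\sqrt{-12441 + \left(26 - -26\right) 427} = \sqrt{-12441 + \left(26 + 26\right) 427} = \sqrt{-12441 + 52 \cdot 427} = \sqrt{-12441 + 22204} = \sqrt{9763}$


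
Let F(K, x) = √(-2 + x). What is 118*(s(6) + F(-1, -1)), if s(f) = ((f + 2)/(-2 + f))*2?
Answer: 472 + 118*I*√3 ≈ 472.0 + 204.38*I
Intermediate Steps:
s(f) = 2*(2 + f)/(-2 + f) (s(f) = ((2 + f)/(-2 + f))*2 = 2*(2 + f)/(-2 + f))
118*(s(6) + F(-1, -1)) = 118*(2*(2 + 6)/(-2 + 6) + √(-2 - 1)) = 118*(2*8/4 + √(-3)) = 118*(2*(¼)*8 + I*√3) = 118*(4 + I*√3) = 472 + 118*I*√3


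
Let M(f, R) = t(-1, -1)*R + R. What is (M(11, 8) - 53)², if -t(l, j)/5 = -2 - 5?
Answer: 55225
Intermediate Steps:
t(l, j) = 35 (t(l, j) = -5*(-2 - 5) = -5*(-7) = 35)
M(f, R) = 36*R (M(f, R) = 35*R + R = 36*R)
(M(11, 8) - 53)² = (36*8 - 53)² = (288 - 53)² = 235² = 55225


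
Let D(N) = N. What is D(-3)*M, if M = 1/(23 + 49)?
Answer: -1/24 ≈ -0.041667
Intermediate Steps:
M = 1/72 ≈ 0.013889
D(-3)*M = -3*1/72 = -1/24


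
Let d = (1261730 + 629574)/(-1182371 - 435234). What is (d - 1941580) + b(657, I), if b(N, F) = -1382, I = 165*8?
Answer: -3142946937314/1617605 ≈ -1.9430e+6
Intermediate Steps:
I = 1320
d = -1891304/1617605 (d = 1891304/(-1617605) = 1891304*(-1/1617605) = -1891304/1617605 ≈ -1.1692)
(d - 1941580) + b(657, I) = (-1891304/1617605 - 1941580) - 1382 = -3140711407204/1617605 - 1382 = -3142946937314/1617605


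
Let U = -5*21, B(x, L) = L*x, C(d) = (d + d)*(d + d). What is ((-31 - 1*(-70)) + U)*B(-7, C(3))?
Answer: 16632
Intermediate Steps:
C(d) = 4*d**2 (C(d) = (2*d)*(2*d) = 4*d**2)
U = -105
((-31 - 1*(-70)) + U)*B(-7, C(3)) = ((-31 - 1*(-70)) - 105)*((4*3**2)*(-7)) = ((-31 + 70) - 105)*((4*9)*(-7)) = (39 - 105)*(36*(-7)) = -66*(-252) = 16632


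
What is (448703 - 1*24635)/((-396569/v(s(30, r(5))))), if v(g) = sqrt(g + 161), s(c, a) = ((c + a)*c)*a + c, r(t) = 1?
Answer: -424068*sqrt(1121)/396569 ≈ -35.803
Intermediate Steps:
s(c, a) = c + a*c*(a + c) (s(c, a) = ((a + c)*c)*a + c = (c*(a + c))*a + c = a*c*(a + c) + c = c + a*c*(a + c))
v(g) = sqrt(161 + g)
(448703 - 1*24635)/((-396569/v(s(30, r(5))))) = (448703 - 1*24635)/((-396569/sqrt(161 + 30*(1 + 1**2 + 1*30)))) = (448703 - 24635)/((-396569/sqrt(161 + 30*(1 + 1 + 30)))) = 424068/((-396569/sqrt(161 + 30*32))) = 424068/((-396569/sqrt(161 + 960))) = 424068/((-396569*sqrt(1121)/1121)) = 424068*(-sqrt(1121)/396569) = -424068*sqrt(1121)/396569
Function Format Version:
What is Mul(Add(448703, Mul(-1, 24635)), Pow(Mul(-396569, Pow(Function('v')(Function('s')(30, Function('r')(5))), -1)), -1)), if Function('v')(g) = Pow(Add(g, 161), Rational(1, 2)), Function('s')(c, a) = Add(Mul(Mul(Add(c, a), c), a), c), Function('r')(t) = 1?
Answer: Mul(Rational(-424068, 396569), Pow(1121, Rational(1, 2))) ≈ -35.803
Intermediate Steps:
Function('s')(c, a) = Add(c, Mul(a, c, Add(a, c))) (Function('s')(c, a) = Add(Mul(Mul(Add(a, c), c), a), c) = Add(Mul(Mul(c, Add(a, c)), a), c) = Add(Mul(a, c, Add(a, c)), c) = Add(c, Mul(a, c, Add(a, c))))
Function('v')(g) = Pow(Add(161, g), Rational(1, 2))
Mul(Add(448703, Mul(-1, 24635)), Pow(Mul(-396569, Pow(Function('v')(Function('s')(30, Function('r')(5))), -1)), -1)) = Mul(Add(448703, Mul(-1, 24635)), Pow(Mul(-396569, Pow(Pow(Add(161, Mul(30, Add(1, Pow(1, 2), Mul(1, 30)))), Rational(1, 2)), -1)), -1)) = Mul(Add(448703, -24635), Pow(Mul(-396569, Pow(Pow(Add(161, Mul(30, Add(1, 1, 30))), Rational(1, 2)), -1)), -1)) = Mul(424068, Pow(Mul(-396569, Pow(Pow(Add(161, Mul(30, 32)), Rational(1, 2)), -1)), -1)) = Mul(424068, Pow(Mul(-396569, Pow(Pow(Add(161, 960), Rational(1, 2)), -1)), -1)) = Mul(424068, Pow(Mul(-396569, Pow(Pow(1121, Rational(1, 2)), -1)), -1)) = Mul(424068, Pow(Mul(-396569, Mul(Rational(1, 1121), Pow(1121, Rational(1, 2)))), -1)) = Mul(424068, Pow(Mul(Rational(-396569, 1121), Pow(1121, Rational(1, 2))), -1)) = Mul(424068, Mul(Rational(-1, 396569), Pow(1121, Rational(1, 2)))) = Mul(Rational(-424068, 396569), Pow(1121, Rational(1, 2)))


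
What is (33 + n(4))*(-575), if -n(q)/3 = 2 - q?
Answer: -22425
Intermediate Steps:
n(q) = -6 + 3*q (n(q) = -3*(2 - q) = -6 + 3*q)
(33 + n(4))*(-575) = (33 + (-6 + 3*4))*(-575) = (33 + (-6 + 12))*(-575) = (33 + 6)*(-575) = 39*(-575) = -22425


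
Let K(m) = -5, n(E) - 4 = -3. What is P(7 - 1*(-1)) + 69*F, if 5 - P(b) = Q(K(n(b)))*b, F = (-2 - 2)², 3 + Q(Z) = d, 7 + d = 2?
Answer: 1173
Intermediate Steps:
d = -5 (d = -7 + 2 = -5)
n(E) = 1 (n(E) = 4 - 3 = 1)
Q(Z) = -8 (Q(Z) = -3 - 5 = -8)
F = 16 (F = (-4)² = 16)
P(b) = 5 + 8*b (P(b) = 5 - (-8)*b = 5 + 8*b)
P(7 - 1*(-1)) + 69*F = (5 + 8*(7 - 1*(-1))) + 69*16 = (5 + 8*(7 + 1)) + 1104 = (5 + 8*8) + 1104 = (5 + 64) + 1104 = 69 + 1104 = 1173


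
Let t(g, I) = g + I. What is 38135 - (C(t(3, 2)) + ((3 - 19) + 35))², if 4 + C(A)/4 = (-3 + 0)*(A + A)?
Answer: 24446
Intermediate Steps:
t(g, I) = I + g
C(A) = -16 - 24*A (C(A) = -16 + 4*((-3 + 0)*(A + A)) = -16 + 4*(-6*A) = -16 - 24*A)
38135 - (C(t(3, 2)) + ((3 - 19) + 35))² = 38135 - ((-16 - 24*(2 + 3)) + ((3 - 19) + 35))² = 38135 - ((-16 - 24*5) + (-16 + 35))² = 38135 - ((-16 - 120) + 19)² = 38135 - (-136 + 19)² = 38135 - 1*(-117)² = 38135 - 1*13689 = 38135 - 13689 = 24446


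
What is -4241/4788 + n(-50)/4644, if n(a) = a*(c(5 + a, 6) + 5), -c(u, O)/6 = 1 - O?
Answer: -779839/617652 ≈ -1.2626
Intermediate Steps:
c(u, O) = -6 + 6*O (c(u, O) = -6*(1 - O) = -6 + 6*O)
n(a) = 35*a (n(a) = a*((-6 + 6*6) + 5) = a*((-6 + 36) + 5) = a*(30 + 5) = a*35 = 35*a)
-4241/4788 + n(-50)/4644 = -4241/4788 + (35*(-50))/4644 = -4241*1/4788 - 1750*1/4644 = -4241/4788 - 875/2322 = -779839/617652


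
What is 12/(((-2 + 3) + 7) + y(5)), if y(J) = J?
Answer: 12/13 ≈ 0.92308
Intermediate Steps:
12/(((-2 + 3) + 7) + y(5)) = 12/(((-2 + 3) + 7) + 5) = 12/((1 + 7) + 5) = 12/(8 + 5) = 12/13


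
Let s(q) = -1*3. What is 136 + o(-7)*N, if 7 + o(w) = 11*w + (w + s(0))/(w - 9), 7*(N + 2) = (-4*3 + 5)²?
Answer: -2247/8 ≈ -280.88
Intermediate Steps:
s(q) = -3
N = 5 (N = -2 + (-4*3 + 5)²/7 = -2 + (-12 + 5)²/7 = -2 + (⅐)*(-7)² = -2 + (⅐)*49 = -2 + 7 = 5)
o(w) = -7 + 11*w + (-3 + w)/(-9 + w) (o(w) = -7 + (11*w + (w - 3)/(w - 9)) = -7 + (11*w + (-3 + w)/(-9 + w)) = -7 + 11*w + (-3 + w)/(-9 + w))
136 + o(-7)*N = 136 + ((60 - 105*(-7) + 11*(-7)²)/(-9 - 7))*5 = 136 + ((60 + 735 + 11*49)/(-16))*5 = 136 - (60 + 735 + 539)/16*5 = 136 - 1/16*1334*5 = 136 - 667/8*5 = 136 - 3335/8 = -2247/8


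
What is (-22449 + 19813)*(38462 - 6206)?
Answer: -85026816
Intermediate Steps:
(-22449 + 19813)*(38462 - 6206) = -2636*32256 = -85026816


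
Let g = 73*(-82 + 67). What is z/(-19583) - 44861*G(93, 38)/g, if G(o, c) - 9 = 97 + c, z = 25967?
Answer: 42159144269/7147795 ≈ 5898.2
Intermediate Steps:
G(o, c) = 106 + c (G(o, c) = 9 + (97 + c) = 106 + c)
g = -1095 (g = 73*(-15) = -1095)
z/(-19583) - 44861*G(93, 38)/g = 25967/(-19583) - 44861/((-1095/(106 + 38))) = 25967*(-1/19583) - 44861/((-1095/144)) = -25967/19583 - 44861/((-1095*1/144)) = -25967/19583 - 44861/(-365/48) = -25967/19583 - 44861*(-48/365) = -25967/19583 + 2153328/365 = 42159144269/7147795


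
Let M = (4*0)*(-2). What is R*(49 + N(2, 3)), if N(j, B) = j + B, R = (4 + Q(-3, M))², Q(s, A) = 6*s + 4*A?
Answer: 10584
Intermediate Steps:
M = 0 (M = 0*(-2) = 0)
Q(s, A) = 4*A + 6*s
R = 196 (R = (4 + (4*0 + 6*(-3)))² = (4 + (0 - 18))² = (4 - 18)² = (-14)² = 196)
N(j, B) = B + j
R*(49 + N(2, 3)) = 196*(49 + (3 + 2)) = 196*(49 + 5) = 196*54 = 10584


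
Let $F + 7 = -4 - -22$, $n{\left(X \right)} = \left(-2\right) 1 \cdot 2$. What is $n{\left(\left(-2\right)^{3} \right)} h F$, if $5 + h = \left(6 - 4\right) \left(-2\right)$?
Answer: $396$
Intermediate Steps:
$n{\left(X \right)} = -4$ ($n{\left(X \right)} = \left(-2\right) 2 = -4$)
$F = 11$ ($F = -7 - -18 = -7 + \left(-4 + 22\right) = -7 + 18 = 11$)
$h = -9$ ($h = -5 + \left(6 - 4\right) \left(-2\right) = -5 + 2 \left(-2\right) = -5 - 4 = -9$)
$n{\left(\left(-2\right)^{3} \right)} h F = \left(-4\right) \left(-9\right) 11 = 36 \cdot 11 = 396$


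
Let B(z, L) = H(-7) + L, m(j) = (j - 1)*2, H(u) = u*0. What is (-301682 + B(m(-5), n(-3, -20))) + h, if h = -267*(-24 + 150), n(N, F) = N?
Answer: -335327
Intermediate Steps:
H(u) = 0
m(j) = -2 + 2*j (m(j) = (-1 + j)*2 = -2 + 2*j)
h = -33642 (h = -267*126 = -33642)
B(z, L) = L (B(z, L) = 0 + L = L)
(-301682 + B(m(-5), n(-3, -20))) + h = (-301682 - 3) - 33642 = -301685 - 33642 = -335327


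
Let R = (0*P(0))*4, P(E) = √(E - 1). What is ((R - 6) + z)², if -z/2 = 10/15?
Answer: 484/9 ≈ 53.778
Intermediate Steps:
z = -4/3 (z = -20/15 = -2*⅔ = -4/3 ≈ -1.3333)
P(E) = √(-1 + E)
R = 0 (R = (0*√(-1 + 0))*4 = (0*√(-1))*4 = (0*I)*4 = 0*4 = 0)
((R - 6) + z)² = ((0 - 6) - 4/3)² = (-6 - 4/3)² = (-22/3)² = 484/9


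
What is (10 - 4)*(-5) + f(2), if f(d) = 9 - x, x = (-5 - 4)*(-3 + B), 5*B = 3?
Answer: -213/5 ≈ -42.600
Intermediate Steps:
B = 3/5 (B = (1/5)*3 = 3/5 ≈ 0.60000)
x = 108/5 (x = (-5 - 4)*(-3 + 3/5) = -9*(-12/5) = 108/5 ≈ 21.600)
f(d) = -63/5 (f(d) = 9 - 1*108/5 = 9 - 108/5 = -63/5)
(10 - 4)*(-5) + f(2) = (10 - 4)*(-5) - 63/5 = 6*(-5) - 63/5 = -30 - 63/5 = -213/5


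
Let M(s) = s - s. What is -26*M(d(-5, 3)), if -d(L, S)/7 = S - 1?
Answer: 0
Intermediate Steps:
d(L, S) = 7 - 7*S (d(L, S) = -7*(S - 1) = -7*(-1 + S) = 7 - 7*S)
M(s) = 0
-26*M(d(-5, 3)) = -26*0 = 0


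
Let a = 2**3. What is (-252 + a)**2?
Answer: 59536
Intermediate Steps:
a = 8
(-252 + a)**2 = (-252 + 8)**2 = (-244)**2 = 59536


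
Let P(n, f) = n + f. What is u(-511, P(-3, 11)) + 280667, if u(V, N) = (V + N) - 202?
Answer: 279962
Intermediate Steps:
P(n, f) = f + n
u(V, N) = -202 + N + V (u(V, N) = (N + V) - 202 = -202 + N + V)
u(-511, P(-3, 11)) + 280667 = (-202 + (11 - 3) - 511) + 280667 = (-202 + 8 - 511) + 280667 = -705 + 280667 = 279962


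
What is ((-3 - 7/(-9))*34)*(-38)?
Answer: 25840/9 ≈ 2871.1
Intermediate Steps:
((-3 - 7/(-9))*34)*(-38) = ((-3 - 7*(-1)/9)*34)*(-38) = ((-3 - 1*(-7/9))*34)*(-38) = ((-3 + 7/9)*34)*(-38) = -20/9*34*(-38) = -680/9*(-38) = 25840/9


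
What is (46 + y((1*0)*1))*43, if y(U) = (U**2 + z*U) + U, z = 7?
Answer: 1978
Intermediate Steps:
y(U) = U**2 + 8*U (y(U) = (U**2 + 7*U) + U = U**2 + 8*U)
(46 + y((1*0)*1))*43 = (46 + ((1*0)*1)*(8 + (1*0)*1))*43 = (46 + (0*1)*(8 + 0*1))*43 = (46 + 0*(8 + 0))*43 = (46 + 0*8)*43 = (46 + 0)*43 = 46*43 = 1978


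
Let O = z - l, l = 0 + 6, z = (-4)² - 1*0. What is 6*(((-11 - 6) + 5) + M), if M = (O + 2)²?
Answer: 792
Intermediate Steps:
z = 16 (z = 16 + 0 = 16)
l = 6
O = 10 (O = 16 - 1*6 = 16 - 6 = 10)
M = 144 (M = (10 + 2)² = 12² = 144)
6*(((-11 - 6) + 5) + M) = 6*(((-11 - 6) + 5) + 144) = 6*((-17 + 5) + 144) = 6*(-12 + 144) = 6*132 = 792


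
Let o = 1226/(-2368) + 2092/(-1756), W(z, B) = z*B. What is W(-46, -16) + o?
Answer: 381666797/519776 ≈ 734.29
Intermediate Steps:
W(z, B) = B*z
o = -888339/519776 (o = 1226*(-1/2368) + 2092*(-1/1756) = -613/1184 - 523/439 = -888339/519776 ≈ -1.7091)
W(-46, -16) + o = -16*(-46) - 888339/519776 = 736 - 888339/519776 = 381666797/519776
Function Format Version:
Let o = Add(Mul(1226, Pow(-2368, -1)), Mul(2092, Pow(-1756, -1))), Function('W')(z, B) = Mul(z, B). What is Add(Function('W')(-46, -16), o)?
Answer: Rational(381666797, 519776) ≈ 734.29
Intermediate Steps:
Function('W')(z, B) = Mul(B, z)
o = Rational(-888339, 519776) (o = Add(Mul(1226, Rational(-1, 2368)), Mul(2092, Rational(-1, 1756))) = Add(Rational(-613, 1184), Rational(-523, 439)) = Rational(-888339, 519776) ≈ -1.7091)
Add(Function('W')(-46, -16), o) = Add(Mul(-16, -46), Rational(-888339, 519776)) = Add(736, Rational(-888339, 519776)) = Rational(381666797, 519776)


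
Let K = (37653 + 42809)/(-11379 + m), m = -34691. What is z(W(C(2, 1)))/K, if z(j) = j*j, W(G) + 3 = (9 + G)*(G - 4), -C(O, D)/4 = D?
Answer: -42591715/40231 ≈ -1058.7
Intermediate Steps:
C(O, D) = -4*D
W(G) = -3 + (-4 + G)*(9 + G) (W(G) = -3 + (9 + G)*(G - 4) = -3 + (9 + G)*(-4 + G) = -3 + (-4 + G)*(9 + G))
z(j) = j²
K = -40231/23035 (K = (37653 + 42809)/(-11379 - 34691) = 80462/(-46070) = 80462*(-1/46070) = -40231/23035 ≈ -1.7465)
z(W(C(2, 1)))/K = (-39 + (-4*1)² + 5*(-4*1))²/(-40231/23035) = (-39 + (-4)² + 5*(-4))²*(-23035/40231) = (-39 + 16 - 20)²*(-23035/40231) = (-43)²*(-23035/40231) = 1849*(-23035/40231) = -42591715/40231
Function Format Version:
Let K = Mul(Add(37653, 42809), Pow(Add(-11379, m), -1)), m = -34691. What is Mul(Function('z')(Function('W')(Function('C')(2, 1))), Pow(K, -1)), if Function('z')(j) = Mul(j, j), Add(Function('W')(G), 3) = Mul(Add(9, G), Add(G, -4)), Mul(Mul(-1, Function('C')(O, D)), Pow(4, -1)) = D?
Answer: Rational(-42591715, 40231) ≈ -1058.7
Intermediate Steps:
Function('C')(O, D) = Mul(-4, D)
Function('W')(G) = Add(-3, Mul(Add(-4, G), Add(9, G))) (Function('W')(G) = Add(-3, Mul(Add(9, G), Add(G, -4))) = Add(-3, Mul(Add(9, G), Add(-4, G))) = Add(-3, Mul(Add(-4, G), Add(9, G))))
Function('z')(j) = Pow(j, 2)
K = Rational(-40231, 23035) (K = Mul(Add(37653, 42809), Pow(Add(-11379, -34691), -1)) = Mul(80462, Pow(-46070, -1)) = Mul(80462, Rational(-1, 46070)) = Rational(-40231, 23035) ≈ -1.7465)
Mul(Function('z')(Function('W')(Function('C')(2, 1))), Pow(K, -1)) = Mul(Pow(Add(-39, Pow(Mul(-4, 1), 2), Mul(5, Mul(-4, 1))), 2), Pow(Rational(-40231, 23035), -1)) = Mul(Pow(Add(-39, Pow(-4, 2), Mul(5, -4)), 2), Rational(-23035, 40231)) = Mul(Pow(Add(-39, 16, -20), 2), Rational(-23035, 40231)) = Mul(Pow(-43, 2), Rational(-23035, 40231)) = Mul(1849, Rational(-23035, 40231)) = Rational(-42591715, 40231)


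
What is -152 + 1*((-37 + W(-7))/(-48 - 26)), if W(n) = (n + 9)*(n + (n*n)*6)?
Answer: -11785/74 ≈ -159.26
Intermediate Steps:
W(n) = (9 + n)*(n + 6*n²) (W(n) = (9 + n)*(n + n²*6) = (9 + n)*(n + 6*n²))
-152 + 1*((-37 + W(-7))/(-48 - 26)) = -152 + 1*((-37 - 7*(9 + 6*(-7)² + 55*(-7)))/(-48 - 26)) = -152 + 1*((-37 - 7*(9 + 6*49 - 385))/(-74)) = -152 + 1*((-37 - 7*(9 + 294 - 385))*(-1/74)) = -152 + 1*((-37 - 7*(-82))*(-1/74)) = -152 + 1*((-37 + 574)*(-1/74)) = -152 + 1*(537*(-1/74)) = -152 + 1*(-537/74) = -152 - 537/74 = -11785/74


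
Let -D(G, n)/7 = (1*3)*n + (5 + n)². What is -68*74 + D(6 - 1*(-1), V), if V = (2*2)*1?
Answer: -5683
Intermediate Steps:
V = 4 (V = 4*1 = 4)
D(G, n) = -21*n - 7*(5 + n)² (D(G, n) = -7*((1*3)*n + (5 + n)²) = -7*(3*n + (5 + n)²) = -7*((5 + n)² + 3*n) = -21*n - 7*(5 + n)²)
-68*74 + D(6 - 1*(-1), V) = -68*74 + (-21*4 - 7*(5 + 4)²) = -5032 + (-84 - 7*9²) = -5032 + (-84 - 7*81) = -5032 + (-84 - 567) = -5032 - 651 = -5683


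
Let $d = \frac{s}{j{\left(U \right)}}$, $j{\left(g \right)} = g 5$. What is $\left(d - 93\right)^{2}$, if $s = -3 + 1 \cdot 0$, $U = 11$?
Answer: $\frac{26193924}{3025} \approx 8659.1$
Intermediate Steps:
$j{\left(g \right)} = 5 g$
$s = -3$ ($s = -3 + 0 = -3$)
$d = - \frac{3}{55}$ ($d = - \frac{3}{5 \cdot 11} = - \frac{3}{55} \approx -0.054545$)
$\left(d - 93\right)^{2} = \left(- \frac{3}{55} - 93\right)^{2} = \left(- \frac{5118}{55}\right)^{2} = \frac{26193924}{3025}$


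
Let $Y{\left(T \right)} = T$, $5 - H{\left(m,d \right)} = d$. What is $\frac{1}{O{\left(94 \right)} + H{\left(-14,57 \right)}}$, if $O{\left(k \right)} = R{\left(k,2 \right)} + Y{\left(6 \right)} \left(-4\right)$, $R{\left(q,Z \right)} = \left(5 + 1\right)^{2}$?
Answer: $- \frac{1}{40} \approx -0.025$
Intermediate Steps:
$R{\left(q,Z \right)} = 36$ ($R{\left(q,Z \right)} = 6^{2} = 36$)
$H{\left(m,d \right)} = 5 - d$
$O{\left(k \right)} = 12$ ($O{\left(k \right)} = 36 + 6 \left(-4\right) = 36 - 24 = 12$)
$\frac{1}{O{\left(94 \right)} + H{\left(-14,57 \right)}} = \frac{1}{12 + \left(5 - 57\right)} = \frac{1}{12 - 52} = \frac{1}{-40} = - \frac{1}{40}$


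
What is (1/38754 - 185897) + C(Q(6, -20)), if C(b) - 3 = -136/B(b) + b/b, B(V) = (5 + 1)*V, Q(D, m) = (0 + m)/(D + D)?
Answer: -36017851333/193770 ≈ -1.8588e+5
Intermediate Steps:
Q(D, m) = m/(2*D) (Q(D, m) = m/((2*D)) = m*(1/(2*D)) = m/(2*D))
B(V) = 6*V
C(b) = 4 - 68/(3*b) (C(b) = 3 + (-136*1/(6*b) + b/b) = 3 + (-68/(3*b) + 1) = 3 + (1 - 68/(3*b)) = 4 - 68/(3*b))
(1/38754 - 185897) + C(Q(6, -20)) = (1/38754 - 185897) + (4 - 68/(3*((1/2)*(-20)/6))) = (1/38754 - 185897) + (4 - 68/(3*((1/2)*(-20)*(1/6)))) = -7204252337/38754 + (4 - 68/(3*(-5/3))) = -7204252337/38754 + (4 - 68/3*(-3/5)) = -7204252337/38754 + (4 + 68/5) = -7204252337/38754 + 88/5 = -36017851333/193770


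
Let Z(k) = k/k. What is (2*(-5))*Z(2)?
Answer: -10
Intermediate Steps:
Z(k) = 1
(2*(-5))*Z(2) = (2*(-5))*1 = -10*1 = -10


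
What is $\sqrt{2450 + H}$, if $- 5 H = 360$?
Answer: $\sqrt{2378} \approx 48.765$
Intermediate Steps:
$H = -72$ ($H = \left(- \frac{1}{5}\right) 360 = -72$)
$\sqrt{2450 + H} = \sqrt{2450 - 72} = \sqrt{2378}$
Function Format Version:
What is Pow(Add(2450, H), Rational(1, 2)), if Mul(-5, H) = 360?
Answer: Pow(2378, Rational(1, 2)) ≈ 48.765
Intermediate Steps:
H = -72 (H = Mul(Rational(-1, 5), 360) = -72)
Pow(Add(2450, H), Rational(1, 2)) = Pow(Add(2450, -72), Rational(1, 2)) = Pow(2378, Rational(1, 2))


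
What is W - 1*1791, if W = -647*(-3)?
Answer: 150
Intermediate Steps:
W = 1941
W - 1*1791 = 1941 - 1*1791 = 1941 - 1791 = 150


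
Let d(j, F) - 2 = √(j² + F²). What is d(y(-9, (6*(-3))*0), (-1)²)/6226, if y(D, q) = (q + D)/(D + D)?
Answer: 1/3113 + √5/12452 ≈ 0.00050081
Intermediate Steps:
y(D, q) = (D + q)/(2*D) (y(D, q) = (D + q)/((2*D)) = (D + q)*(1/(2*D)) = (D + q)/(2*D))
d(j, F) = 2 + √(F² + j²) (d(j, F) = 2 + √(j² + F²) = 2 + √(F² + j²))
d(y(-9, (6*(-3))*0), (-1)²)/6226 = (2 + √(((-1)²)² + ((½)*(-9 + (6*(-3))*0)/(-9))²))/6226 = (2 + √(1² + ((½)*(-⅑)*(-9 - 18*0))²))*(1/6226) = (2 + √(1 + ((½)*(-⅑)*(-9 + 0))²))*(1/6226) = (2 + √(1 + ((½)*(-⅑)*(-9))²))*(1/6226) = (2 + √(1 + (½)²))*(1/6226) = (2 + √(1 + ¼))*(1/6226) = (2 + √(5/4))*(1/6226) = (2 + √5/2)*(1/6226) = 1/3113 + √5/12452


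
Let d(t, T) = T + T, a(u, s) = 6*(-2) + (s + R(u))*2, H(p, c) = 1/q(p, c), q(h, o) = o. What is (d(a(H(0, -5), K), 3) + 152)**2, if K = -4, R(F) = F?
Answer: 24964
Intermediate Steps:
H(p, c) = 1/c
a(u, s) = -12 + 2*s + 2*u (a(u, s) = 6*(-2) + (s + u)*2 = -12 + (2*s + 2*u) = -12 + 2*s + 2*u)
d(t, T) = 2*T
(d(a(H(0, -5), K), 3) + 152)**2 = (2*3 + 152)**2 = (6 + 152)**2 = 158**2 = 24964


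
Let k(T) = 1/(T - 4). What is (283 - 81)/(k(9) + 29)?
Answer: 505/73 ≈ 6.9178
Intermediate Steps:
k(T) = 1/(-4 + T)
(283 - 81)/(k(9) + 29) = (283 - 81)/(1/(-4 + 9) + 29) = 202/(1/5 + 29) = 202/(146/5) = 202*(5/146) = 505/73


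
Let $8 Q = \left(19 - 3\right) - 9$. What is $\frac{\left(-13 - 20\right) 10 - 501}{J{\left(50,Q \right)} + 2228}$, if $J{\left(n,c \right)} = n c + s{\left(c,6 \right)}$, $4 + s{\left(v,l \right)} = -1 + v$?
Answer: $- \frac{2216}{6047} \approx -0.36646$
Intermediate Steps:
$Q = \frac{7}{8}$ ($Q = \frac{\left(19 - 3\right) - 9}{8} = \frac{16 - 9}{8} = \frac{1}{8} \cdot 7 = \frac{7}{8} \approx 0.875$)
$s{\left(v,l \right)} = -5 + v$ ($s{\left(v,l \right)} = -4 + \left(-1 + v\right) = -5 + v$)
$J{\left(n,c \right)} = -5 + c + c n$ ($J{\left(n,c \right)} = n c + \left(-5 + c\right) = c n + \left(-5 + c\right) = -5 + c + c n$)
$\frac{\left(-13 - 20\right) 10 - 501}{J{\left(50,Q \right)} + 2228} = \frac{\left(-13 - 20\right) 10 - 501}{\left(-5 + \frac{7}{8} + \frac{7}{8} \cdot 50\right) + 2228} = \frac{\left(-33\right) 10 - 501}{\left(-5 + \frac{7}{8} + \frac{175}{4}\right) + 2228} = \frac{-330 - 501}{\frac{317}{8} + 2228} = - \frac{831}{\frac{18141}{8}} = \left(-831\right) \frac{8}{18141} = - \frac{2216}{6047}$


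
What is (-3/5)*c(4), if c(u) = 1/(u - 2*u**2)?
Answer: 3/140 ≈ 0.021429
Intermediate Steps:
(-3/5)*c(4) = (-3/5)*(-1/(4*(-1 + 2*4))) = (-3*1/5)*(-1*1/4/(-1 + 8)) = -(-3)/(5*4*7) = -3/5*(-1/28) = 3/140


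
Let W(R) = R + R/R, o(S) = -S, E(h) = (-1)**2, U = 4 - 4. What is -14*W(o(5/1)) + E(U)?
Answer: 57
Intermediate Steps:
U = 0
E(h) = 1
W(R) = 1 + R (W(R) = R + 1 = 1 + R)
-14*W(o(5/1)) + E(U) = -14*(1 - 5/1) + 1 = -14*(1 - 5) + 1 = -14*(-4) + 1 = 56 + 1 = 57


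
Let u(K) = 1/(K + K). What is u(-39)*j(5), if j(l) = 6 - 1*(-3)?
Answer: -3/26 ≈ -0.11538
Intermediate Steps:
j(l) = 9 (j(l) = 6 + 3 = 9)
u(K) = 1/(2*K)
u(-39)*j(5) = ((½)/(-39))*9 = ((½)*(-1/39))*9 = -1/78*9 = -3/26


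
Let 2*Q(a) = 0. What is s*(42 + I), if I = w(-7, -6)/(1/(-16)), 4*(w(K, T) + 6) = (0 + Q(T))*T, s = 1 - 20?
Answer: -2622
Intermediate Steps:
s = -19
Q(a) = 0 (Q(a) = (½)*0 = 0)
w(K, T) = -6 (w(K, T) = -6 + ((0 + 0)*T)/4 = -6 + (0*T)/4 = -6 + (¼)*0 = -6 + 0 = -6)
I = 96 (I = -6/(1/(-16)) = -6/(-1/16) = -6*(-16) = 96)
s*(42 + I) = -19*(42 + 96) = -19*138 = -2622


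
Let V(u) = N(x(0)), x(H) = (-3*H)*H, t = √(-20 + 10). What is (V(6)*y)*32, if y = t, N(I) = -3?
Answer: -96*I*√10 ≈ -303.58*I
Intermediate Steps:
t = I*√10 (t = √(-10) = I*√10 ≈ 3.1623*I)
x(H) = -3*H²
y = I*√10 ≈ 3.1623*I
V(u) = -3
(V(6)*y)*32 = -3*I*√10*32 = -96*I*√10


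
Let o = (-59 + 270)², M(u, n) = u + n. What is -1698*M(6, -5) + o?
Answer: 42823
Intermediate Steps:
M(u, n) = n + u
o = 44521 (o = 211² = 44521)
-1698*M(6, -5) + o = -1698*(-5 + 6) + 44521 = -1698*1 + 44521 = -1698 + 44521 = 42823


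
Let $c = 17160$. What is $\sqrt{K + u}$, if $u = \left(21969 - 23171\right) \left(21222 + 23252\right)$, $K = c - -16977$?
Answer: $i \sqrt{53423611} \approx 7309.1 i$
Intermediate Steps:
$K = 34137$ ($K = 17160 - -16977 = 17160 + 16977 = 34137$)
$u = -53457748$ ($u = \left(-1202\right) 44474 = -53457748$)
$\sqrt{K + u} = \sqrt{34137 - 53457748} = \sqrt{-53423611} = i \sqrt{53423611}$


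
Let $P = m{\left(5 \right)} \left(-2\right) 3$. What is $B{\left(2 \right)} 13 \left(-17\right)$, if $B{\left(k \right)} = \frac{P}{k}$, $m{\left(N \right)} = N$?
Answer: $3315$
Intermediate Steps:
$P = -30$ ($P = 5 \left(-2\right) 3 = \left(-10\right) 3 = -30$)
$B{\left(k \right)} = - \frac{30}{k}$
$B{\left(2 \right)} 13 \left(-17\right) = - \frac{30}{2} \cdot 13 \left(-17\right) = \left(-30\right) \frac{1}{2} \cdot 13 \left(-17\right) = \left(-15\right) 13 \left(-17\right) = \left(-195\right) \left(-17\right) = 3315$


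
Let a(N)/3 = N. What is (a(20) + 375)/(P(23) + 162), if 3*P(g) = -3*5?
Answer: 435/157 ≈ 2.7707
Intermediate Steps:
a(N) = 3*N
P(g) = -5 (P(g) = (-3*5)/3 = (1/3)*(-15) = -5)
(a(20) + 375)/(P(23) + 162) = (3*20 + 375)/(-5 + 162) = (60 + 375)/157 = 435*(1/157) = 435/157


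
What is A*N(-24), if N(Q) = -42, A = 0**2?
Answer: 0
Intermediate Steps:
A = 0
A*N(-24) = 0*(-42) = 0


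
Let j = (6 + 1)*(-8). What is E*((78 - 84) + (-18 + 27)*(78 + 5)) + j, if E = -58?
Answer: -43034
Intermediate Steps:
j = -56 (j = 7*(-8) = -56)
E*((78 - 84) + (-18 + 27)*(78 + 5)) + j = -58*((78 - 84) + (-18 + 27)*(78 + 5)) - 56 = -58*(-6 + 9*83) - 56 = -58*(-6 + 747) - 56 = -58*741 - 56 = -42978 - 56 = -43034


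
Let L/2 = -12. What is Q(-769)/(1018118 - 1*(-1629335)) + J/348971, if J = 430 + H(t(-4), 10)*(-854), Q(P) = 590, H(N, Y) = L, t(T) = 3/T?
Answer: 55606494368/923884320863 ≈ 0.060188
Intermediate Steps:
L = -24 (L = 2*(-12) = -24)
H(N, Y) = -24
J = 20926 (J = 430 - 24*(-854) = 430 + 20496 = 20926)
Q(-769)/(1018118 - 1*(-1629335)) + J/348971 = 590/(1018118 - 1*(-1629335)) + 20926/348971 = 590/(1018118 + 1629335) + 20926*(1/348971) = 590/2647453 + 20926/348971 = 55606494368/923884320863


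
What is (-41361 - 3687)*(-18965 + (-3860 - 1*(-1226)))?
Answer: 972991752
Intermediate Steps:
(-41361 - 3687)*(-18965 + (-3860 - 1*(-1226))) = -45048*(-18965 + (-3860 + 1226)) = -45048*(-18965 - 2634) = -45048*(-21599) = 972991752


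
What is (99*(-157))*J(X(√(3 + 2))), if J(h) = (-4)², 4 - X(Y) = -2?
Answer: -248688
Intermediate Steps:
X(Y) = 6 (X(Y) = 4 - 1*(-2) = 4 + 2 = 6)
J(h) = 16
(99*(-157))*J(X(√(3 + 2))) = (99*(-157))*16 = -15543*16 = -248688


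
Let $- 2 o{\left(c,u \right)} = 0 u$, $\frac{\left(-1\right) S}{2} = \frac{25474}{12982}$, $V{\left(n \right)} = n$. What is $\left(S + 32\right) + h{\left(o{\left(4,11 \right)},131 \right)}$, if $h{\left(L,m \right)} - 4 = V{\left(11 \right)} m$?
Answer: $\frac{9561733}{6491} \approx 1473.1$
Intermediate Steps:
$S = - \frac{25474}{6491}$ ($S = - 2 \cdot \frac{25474}{12982} = - 2 \cdot 25474 \cdot \frac{1}{12982} = \left(-2\right) \frac{12737}{6491} = - \frac{25474}{6491} \approx -3.9245$)
$o{\left(c,u \right)} = 0$ ($o{\left(c,u \right)} = - \frac{0 u}{2} = \left(- \frac{1}{2}\right) 0 = 0$)
$h{\left(L,m \right)} = 4 + 11 m$
$\left(S + 32\right) + h{\left(o{\left(4,11 \right)},131 \right)} = \left(- \frac{25474}{6491} + 32\right) + \left(4 + 11 \cdot 131\right) = \frac{182238}{6491} + \left(4 + 1441\right) = \frac{182238}{6491} + 1445 = \frac{9561733}{6491}$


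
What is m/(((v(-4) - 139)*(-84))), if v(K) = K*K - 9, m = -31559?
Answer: -2869/1008 ≈ -2.8462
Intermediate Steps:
v(K) = -9 + K² (v(K) = K² - 9 = -9 + K²)
m/(((v(-4) - 139)*(-84))) = -31559*(-1/(84*((-9 + (-4)²) - 139))) = -31559*(-1/(84*((-9 + 16) - 139))) = -31559*(-1/(84*(7 - 139))) = -31559/((-132*(-84))) = -31559/11088 = -31559*1/11088 = -2869/1008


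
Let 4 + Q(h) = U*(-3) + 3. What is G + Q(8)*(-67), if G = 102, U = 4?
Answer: 973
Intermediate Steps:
Q(h) = -13 (Q(h) = -4 + (4*(-3) + 3) = -4 + (-12 + 3) = -4 - 9 = -13)
G + Q(8)*(-67) = 102 - 13*(-67) = 102 + 871 = 973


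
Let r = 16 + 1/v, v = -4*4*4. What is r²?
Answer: 1046529/4096 ≈ 255.50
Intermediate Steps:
v = -64 (v = -16*4 = -64)
r = 1023/64 (r = 16 + 1/(-64) = 16 + 1*(-1/64) = 16 - 1/64 = 1023/64 ≈ 15.984)
r² = (1023/64)² = 1046529/4096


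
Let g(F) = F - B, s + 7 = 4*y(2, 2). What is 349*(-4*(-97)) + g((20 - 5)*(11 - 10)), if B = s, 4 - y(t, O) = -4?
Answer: 135402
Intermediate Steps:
y(t, O) = 8 (y(t, O) = 4 - 1*(-4) = 4 + 4 = 8)
s = 25 (s = -7 + 4*8 = -7 + 32 = 25)
B = 25
g(F) = -25 + F (g(F) = F - 1*25 = F - 25 = -25 + F)
349*(-4*(-97)) + g((20 - 5)*(11 - 10)) = 349*(-4*(-97)) + (-25 + (20 - 5)*(11 - 10)) = 349*388 + (-25 + 15*1) = 135412 + (-25 + 15) = 135412 - 10 = 135402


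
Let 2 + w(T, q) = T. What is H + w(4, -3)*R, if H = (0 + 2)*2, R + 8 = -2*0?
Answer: -12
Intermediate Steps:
w(T, q) = -2 + T
R = -8 (R = -8 - 2*0 = -8 + 0 = -8)
H = 4 (H = 2*2 = 4)
H + w(4, -3)*R = 4 + (-2 + 4)*(-8) = 4 + 2*(-8) = 4 - 16 = -12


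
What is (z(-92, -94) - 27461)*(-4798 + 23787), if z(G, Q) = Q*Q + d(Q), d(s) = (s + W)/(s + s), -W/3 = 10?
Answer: -16621907216/47 ≈ -3.5366e+8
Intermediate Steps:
W = -30 (W = -3*10 = -30)
d(s) = (-30 + s)/(2*s) (d(s) = (s - 30)/(s + s) = (-30 + s)/((2*s)) = (-30 + s)*(1/(2*s)) = (-30 + s)/(2*s))
z(G, Q) = Q**2 + (-30 + Q)/(2*Q) (z(G, Q) = Q*Q + (-30 + Q)/(2*Q) = Q**2 + (-30 + Q)/(2*Q))
(z(-92, -94) - 27461)*(-4798 + 23787) = ((-15 + (-94)**3 + (1/2)*(-94))/(-94) - 27461)*(-4798 + 23787) = (-(-15 - 830584 - 47)/94 - 27461)*18989 = (-1/94*(-830646) - 27461)*18989 = (415323/47 - 27461)*18989 = -875344/47*18989 = -16621907216/47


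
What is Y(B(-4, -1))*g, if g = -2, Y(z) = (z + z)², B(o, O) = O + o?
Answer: -200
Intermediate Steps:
Y(z) = 4*z² (Y(z) = (2*z)² = 4*z²)
Y(B(-4, -1))*g = (4*(-1 - 4)²)*(-2) = (4*(-5)²)*(-2) = (4*25)*(-2) = 100*(-2) = -200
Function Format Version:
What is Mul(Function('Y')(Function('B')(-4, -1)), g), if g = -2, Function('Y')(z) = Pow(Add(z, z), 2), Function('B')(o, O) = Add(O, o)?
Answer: -200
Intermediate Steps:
Function('Y')(z) = Mul(4, Pow(z, 2)) (Function('Y')(z) = Pow(Mul(2, z), 2) = Mul(4, Pow(z, 2)))
Mul(Function('Y')(Function('B')(-4, -1)), g) = Mul(Mul(4, Pow(Add(-1, -4), 2)), -2) = Mul(Mul(4, Pow(-5, 2)), -2) = Mul(Mul(4, 25), -2) = Mul(100, -2) = -200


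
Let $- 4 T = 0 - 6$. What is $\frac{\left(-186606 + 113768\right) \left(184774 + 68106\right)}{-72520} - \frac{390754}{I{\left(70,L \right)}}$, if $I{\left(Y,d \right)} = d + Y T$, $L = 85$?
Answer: $\frac{2283766101}{9065} \approx 2.5193 \cdot 10^{5}$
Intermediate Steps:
$T = \frac{3}{2}$ ($T = - \frac{0 - 6}{4} = \left(- \frac{1}{4}\right) \left(-6\right) = \frac{3}{2} \approx 1.5$)
$I{\left(Y,d \right)} = d + \frac{3 Y}{2}$ ($I{\left(Y,d \right)} = d + Y \frac{3}{2} = d + \frac{3 Y}{2}$)
$\frac{\left(-186606 + 113768\right) \left(184774 + 68106\right)}{-72520} - \frac{390754}{I{\left(70,L \right)}} = \frac{\left(-186606 + 113768\right) \left(184774 + 68106\right)}{-72520} - \frac{390754}{85 + \frac{3}{2} \cdot 70} = \left(-72838\right) 252880 \left(- \frac{1}{72520}\right) - \frac{390754}{85 + 105} = \left(-18419273440\right) \left(- \frac{1}{72520}\right) - \frac{390754}{190} = \frac{460481836}{1813} - \frac{10283}{5} = \frac{2283766101}{9065}$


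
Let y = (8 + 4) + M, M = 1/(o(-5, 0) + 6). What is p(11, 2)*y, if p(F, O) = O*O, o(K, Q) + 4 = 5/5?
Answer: 148/3 ≈ 49.333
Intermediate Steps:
o(K, Q) = -3 (o(K, Q) = -4 + 5/5 = -4 + 5*(⅕) = -4 + 1 = -3)
p(F, O) = O²
M = ⅓ (M = 1/(-3 + 6) = 1/3 = ⅓ ≈ 0.33333)
y = 37/3 (y = (8 + 4) + ⅓ = 12 + ⅓ = 37/3 ≈ 12.333)
p(11, 2)*y = 2²*(37/3) = 4*(37/3) = 148/3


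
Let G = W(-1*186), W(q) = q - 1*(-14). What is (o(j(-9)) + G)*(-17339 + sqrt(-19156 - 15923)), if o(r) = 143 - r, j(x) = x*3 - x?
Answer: 190729 - 11*I*sqrt(35079) ≈ 1.9073e+5 - 2060.2*I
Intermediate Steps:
j(x) = 2*x (j(x) = 3*x - x = 2*x)
W(q) = 14 + q (W(q) = q + 14 = 14 + q)
G = -172 (G = 14 - 1*186 = 14 - 186 = -172)
(o(j(-9)) + G)*(-17339 + sqrt(-19156 - 15923)) = ((143 - 2*(-9)) - 172)*(-17339 + sqrt(-19156 - 15923)) = ((143 - 1*(-18)) - 172)*(-17339 + sqrt(-35079)) = ((143 + 18) - 172)*(-17339 + I*sqrt(35079)) = (161 - 172)*(-17339 + I*sqrt(35079)) = -11*(-17339 + I*sqrt(35079)) = 190729 - 11*I*sqrt(35079)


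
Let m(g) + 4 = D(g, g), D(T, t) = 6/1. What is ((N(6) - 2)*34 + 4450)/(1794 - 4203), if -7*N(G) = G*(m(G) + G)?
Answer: -29042/16863 ≈ -1.7222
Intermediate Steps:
D(T, t) = 6 (D(T, t) = 6*1 = 6)
m(g) = 2 (m(g) = -4 + 6 = 2)
N(G) = -G*(2 + G)/7
((N(6) - 2)*34 + 4450)/(1794 - 4203) = ((-1/7*6*(2 + 6) - 2)*34 + 4450)/(1794 - 4203) = ((-1/7*6*8 - 2)*34 + 4450)/(-2409) = ((-48/7 - 2)*34 + 4450)*(-1/2409) = (-62/7*34 + 4450)*(-1/2409) = (-2108/7 + 4450)*(-1/2409) = (29042/7)*(-1/2409) = -29042/16863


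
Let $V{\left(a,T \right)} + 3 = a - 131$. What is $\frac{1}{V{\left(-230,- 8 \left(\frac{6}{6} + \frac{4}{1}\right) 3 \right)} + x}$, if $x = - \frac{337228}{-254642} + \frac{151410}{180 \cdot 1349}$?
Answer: $- \frac{1030536174}{373107816533} \approx -0.002762$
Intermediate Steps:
$x = \frac{2007350803}{1030536174}$ ($x = \left(-337228\right) \left(- \frac{1}{254642}\right) + \frac{151410}{242820} = \frac{168614}{127321} + 151410 \cdot \frac{1}{242820} = \frac{168614}{127321} + \frac{5047}{8094} = \frac{2007350803}{1030536174} \approx 1.9479$)
$V{\left(a,T \right)} = -134 + a$ ($V{\left(a,T \right)} = -3 + \left(a - 131\right) = -3 + \left(-131 + a\right) = -134 + a$)
$\frac{1}{V{\left(-230,- 8 \left(\frac{6}{6} + \frac{4}{1}\right) 3 \right)} + x} = \frac{1}{\left(-134 - 230\right) + \frac{2007350803}{1030536174}} = \frac{1}{-364 + \frac{2007350803}{1030536174}} = \frac{1}{- \frac{373107816533}{1030536174}} = - \frac{1030536174}{373107816533}$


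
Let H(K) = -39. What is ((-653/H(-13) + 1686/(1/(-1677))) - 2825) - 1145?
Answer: -110423635/39 ≈ -2.8314e+6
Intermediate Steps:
((-653/H(-13) + 1686/(1/(-1677))) - 2825) - 1145 = ((-653/(-39) + 1686/(1/(-1677))) - 2825) - 1145 = ((-653*(-1/39) + 1686/(-1/1677)) - 2825) - 1145 = ((653/39 + 1686*(-1677)) - 2825) - 1145 = ((653/39 - 2827422) - 2825) - 1145 = (-110268805/39 - 2825) - 1145 = -110378980/39 - 1145 = -110423635/39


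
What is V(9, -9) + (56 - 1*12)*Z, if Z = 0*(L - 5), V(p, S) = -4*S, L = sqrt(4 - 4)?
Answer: 36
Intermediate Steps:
L = 0 (L = sqrt(0) = 0)
Z = 0 (Z = 0*(0 - 5) = 0*(-5) = 0)
V(9, -9) + (56 - 1*12)*Z = -4*(-9) + (56 - 1*12)*0 = 36 + (56 - 12)*0 = 36 + 44*0 = 36 + 0 = 36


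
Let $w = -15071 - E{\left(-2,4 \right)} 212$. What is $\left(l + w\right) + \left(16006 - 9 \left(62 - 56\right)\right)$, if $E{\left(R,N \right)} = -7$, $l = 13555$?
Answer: $15920$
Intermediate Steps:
$w = -13587$ ($w = -15071 - \left(-7\right) 212 = -15071 - -1484 = -15071 + 1484 = -13587$)
$\left(l + w\right) + \left(16006 - 9 \left(62 - 56\right)\right) = \left(13555 - 13587\right) + \left(16006 - 9 \left(62 - 56\right)\right) = -32 + \left(16006 - 54\right) = -32 + 15952 = 15920$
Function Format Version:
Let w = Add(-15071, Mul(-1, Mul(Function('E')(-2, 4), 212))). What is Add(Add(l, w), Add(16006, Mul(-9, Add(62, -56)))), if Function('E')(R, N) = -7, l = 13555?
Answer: 15920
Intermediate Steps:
w = -13587 (w = Add(-15071, Mul(-1, Mul(-7, 212))) = Add(-15071, Mul(-1, -1484)) = Add(-15071, 1484) = -13587)
Add(Add(l, w), Add(16006, Mul(-9, Add(62, -56)))) = Add(Add(13555, -13587), Add(16006, Mul(-9, Add(62, -56)))) = Add(-32, Add(16006, Mul(-9, 6))) = Add(-32, Add(16006, -54)) = Add(-32, 15952) = 15920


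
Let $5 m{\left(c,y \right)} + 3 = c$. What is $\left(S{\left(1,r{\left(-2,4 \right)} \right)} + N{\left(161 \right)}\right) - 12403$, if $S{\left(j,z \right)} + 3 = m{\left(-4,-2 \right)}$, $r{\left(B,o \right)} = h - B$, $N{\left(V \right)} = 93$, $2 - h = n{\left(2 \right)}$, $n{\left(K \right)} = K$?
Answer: $- \frac{61572}{5} \approx -12314.0$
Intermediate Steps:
$h = 0$ ($h = 2 - 2 = 0$)
$r{\left(B,o \right)} = - B$ ($r{\left(B,o \right)} = 0 - B = - B$)
$m{\left(c,y \right)} = - \frac{3}{5} + \frac{c}{5}$
$S{\left(j,z \right)} = - \frac{22}{5}$ ($S{\left(j,z \right)} = -3 + \left(- \frac{3}{5} + \frac{1}{5} \left(-4\right)\right) = -3 - \frac{7}{5} = - \frac{22}{5}$)
$\left(S{\left(1,r{\left(-2,4 \right)} \right)} + N{\left(161 \right)}\right) - 12403 = \left(- \frac{22}{5} + 93\right) - 12403 = \frac{443}{5} - 12403 = - \frac{61572}{5}$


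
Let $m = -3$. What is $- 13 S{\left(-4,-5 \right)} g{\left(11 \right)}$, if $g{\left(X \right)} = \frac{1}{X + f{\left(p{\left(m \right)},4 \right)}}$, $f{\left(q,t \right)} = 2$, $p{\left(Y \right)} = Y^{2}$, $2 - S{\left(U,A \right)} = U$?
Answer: $-6$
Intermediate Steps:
$S{\left(U,A \right)} = 2 - U$
$g{\left(X \right)} = \frac{1}{2 + X}$ ($g{\left(X \right)} = \frac{1}{X + 2} = \frac{1}{2 + X}$)
$- 13 S{\left(-4,-5 \right)} g{\left(11 \right)} = \frac{\left(-13\right) \left(2 - -4\right)}{2 + 11} = \frac{\left(-13\right) \left(2 + 4\right)}{13} = \left(-13\right) 6 \cdot \frac{1}{13} = \left(-78\right) \frac{1}{13} = -6$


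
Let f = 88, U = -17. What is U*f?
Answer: -1496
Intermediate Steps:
U*f = -17*88 = -1496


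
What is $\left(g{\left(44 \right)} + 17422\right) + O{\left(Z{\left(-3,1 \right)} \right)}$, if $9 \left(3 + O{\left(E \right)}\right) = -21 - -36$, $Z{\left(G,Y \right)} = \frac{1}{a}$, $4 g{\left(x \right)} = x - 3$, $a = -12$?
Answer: $\frac{209171}{12} \approx 17431.0$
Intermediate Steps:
$g{\left(x \right)} = - \frac{3}{4} + \frac{x}{4}$ ($g{\left(x \right)} = \frac{x - 3}{4} = \frac{-3 + x}{4} = - \frac{3}{4} + \frac{x}{4}$)
$Z{\left(G,Y \right)} = - \frac{1}{12}$ ($Z{\left(G,Y \right)} = \frac{1}{-12} = - \frac{1}{12}$)
$O{\left(E \right)} = - \frac{4}{3}$ ($O{\left(E \right)} = -3 + \frac{-21 - -36}{9} = -3 + \frac{-21 + 36}{9} = -3 + \frac{1}{9} \cdot 15 = -3 + \frac{5}{3} = - \frac{4}{3}$)
$\left(g{\left(44 \right)} + 17422\right) + O{\left(Z{\left(-3,1 \right)} \right)} = \left(\left(- \frac{3}{4} + \frac{1}{4} \cdot 44\right) + 17422\right) - \frac{4}{3} = \left(\left(- \frac{3}{4} + 11\right) + 17422\right) - \frac{4}{3} = \left(\frac{41}{4} + 17422\right) - \frac{4}{3} = \frac{69729}{4} - \frac{4}{3} = \frac{209171}{12}$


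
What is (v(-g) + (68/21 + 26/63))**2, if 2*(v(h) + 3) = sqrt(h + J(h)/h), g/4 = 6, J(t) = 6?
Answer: -358097/63504 + 41*I*sqrt(97)/126 ≈ -5.639 + 3.2048*I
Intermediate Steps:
g = 24 (g = 4*6 = 24)
v(h) = -3 + sqrt(h + 6/h)/2
(v(-g) + (68/21 + 26/63))**2 = ((-3 + sqrt(-1*24 + 6/((-1*24)))/2) + (68/21 + 26/63))**2 = ((-3 + sqrt(-24 + 6/(-24))/2) + (68*(1/21) + 26*(1/63)))**2 = ((-3 + sqrt(-24 + 6*(-1/24))/2) + (68/21 + 26/63))**2 = ((-3 + sqrt(-24 - 1/4)/2) + 230/63)**2 = ((-3 + sqrt(-97/4)/2) + 230/63)**2 = ((-3 + (I*sqrt(97)/2)/2) + 230/63)**2 = ((-3 + I*sqrt(97)/4) + 230/63)**2 = (41/63 + I*sqrt(97)/4)**2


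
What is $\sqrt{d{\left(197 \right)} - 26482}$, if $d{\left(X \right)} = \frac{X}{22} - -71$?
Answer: $\frac{i \sqrt{12778590}}{22} \approx 162.49 i$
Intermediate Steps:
$d{\left(X \right)} = 71 + \frac{X}{22}$ ($d{\left(X \right)} = X \frac{1}{22} + 71 = \frac{X}{22} + 71 = 71 + \frac{X}{22}$)
$\sqrt{d{\left(197 \right)} - 26482} = \sqrt{\left(71 + \frac{1}{22} \cdot 197\right) - 26482} = \sqrt{\left(71 + \frac{197}{22}\right) - 26482} = \sqrt{\frac{1759}{22} - 26482} = \sqrt{- \frac{580845}{22}} = \frac{i \sqrt{12778590}}{22}$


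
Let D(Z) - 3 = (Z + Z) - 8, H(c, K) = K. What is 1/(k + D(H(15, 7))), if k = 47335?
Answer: 1/47344 ≈ 2.1122e-5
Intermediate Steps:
D(Z) = -5 + 2*Z (D(Z) = 3 + ((Z + Z) - 8) = 3 + (2*Z - 8) = 3 + (-8 + 2*Z) = -5 + 2*Z)
1/(k + D(H(15, 7))) = 1/(47335 + (-5 + 2*7)) = 1/(47335 + (-5 + 14)) = 1/(47335 + 9) = 1/47344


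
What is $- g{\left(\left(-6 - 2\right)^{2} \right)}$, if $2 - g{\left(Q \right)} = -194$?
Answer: $-196$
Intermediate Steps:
$g{\left(Q \right)} = 196$ ($g{\left(Q \right)} = 2 - -194 = 2 + 194 = 196$)
$- g{\left(\left(-6 - 2\right)^{2} \right)} = \left(-1\right) 196 = -196$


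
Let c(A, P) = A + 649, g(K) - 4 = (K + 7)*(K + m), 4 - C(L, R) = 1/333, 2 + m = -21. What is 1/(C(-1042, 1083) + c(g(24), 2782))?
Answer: 333/229103 ≈ 0.0014535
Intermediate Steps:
m = -23 (m = -2 - 21 = -23)
C(L, R) = 1331/333 (C(L, R) = 4 - 1/333 = 1331/333)
g(K) = 4 + (-23 + K)*(7 + K) (g(K) = 4 + (K + 7)*(K - 23) = 4 + (7 + K)*(-23 + K) = 4 + (-23 + K)*(7 + K))
c(A, P) = 649 + A
1/(C(-1042, 1083) + c(g(24), 2782)) = 1/(1331/333 + (649 + (-157 + 24² - 16*24))) = 1/(1331/333 + (649 + (-157 + 576 - 384))) = 1/(1331/333 + (649 + 35)) = 1/(1331/333 + 684) = 1/(229103/333) = 333/229103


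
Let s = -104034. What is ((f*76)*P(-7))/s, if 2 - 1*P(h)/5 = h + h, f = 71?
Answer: -215840/52017 ≈ -4.1494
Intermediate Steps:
P(h) = 10 - 10*h (P(h) = 10 - 5*(h + h) = 10 - 10*h)
((f*76)*P(-7))/s = ((71*76)*(10 - 10*(-7)))/(-104034) = (5396*(10 + 70))*(-1/104034) = (5396*80)*(-1/104034) = 431680*(-1/104034) = -215840/52017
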